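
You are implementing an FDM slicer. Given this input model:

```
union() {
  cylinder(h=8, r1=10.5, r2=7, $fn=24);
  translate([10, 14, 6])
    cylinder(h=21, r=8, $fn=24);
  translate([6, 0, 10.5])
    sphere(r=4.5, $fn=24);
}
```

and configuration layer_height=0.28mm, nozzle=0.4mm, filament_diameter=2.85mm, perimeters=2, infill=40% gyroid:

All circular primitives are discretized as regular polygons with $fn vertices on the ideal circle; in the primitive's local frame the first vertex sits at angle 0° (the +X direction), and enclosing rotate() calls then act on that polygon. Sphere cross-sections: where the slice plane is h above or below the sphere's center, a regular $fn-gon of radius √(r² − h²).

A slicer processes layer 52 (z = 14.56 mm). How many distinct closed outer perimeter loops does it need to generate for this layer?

At z = 14.56 mm: the cone is not intersected at this z (z outside [0, 8]); the cylinder at (10, 14): section is a regular 24-gon, circumradius r=8; the r=4.5 sphere at (6, 0) slices to a regular 24-gon of circumradius 1.941 (√(r²−h²) with h=4.06 from center); Taking the union: the 2 present regions are separate (no shared area or edge), so areas and boundary lengths simply add and each stays a separate island — 2 connected regions. The result has 2 disconnected regions.

2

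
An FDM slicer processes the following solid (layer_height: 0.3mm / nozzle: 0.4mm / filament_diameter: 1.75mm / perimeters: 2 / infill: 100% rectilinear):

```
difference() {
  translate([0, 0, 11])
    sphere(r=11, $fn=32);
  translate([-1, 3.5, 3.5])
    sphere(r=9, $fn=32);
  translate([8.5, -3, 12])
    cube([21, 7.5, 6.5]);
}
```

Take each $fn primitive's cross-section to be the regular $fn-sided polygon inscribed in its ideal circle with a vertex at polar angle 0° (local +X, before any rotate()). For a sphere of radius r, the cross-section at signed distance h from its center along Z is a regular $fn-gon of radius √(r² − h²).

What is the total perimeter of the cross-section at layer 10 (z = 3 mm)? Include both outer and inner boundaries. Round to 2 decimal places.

38.24 mm

At z = 3 mm: the r=11 sphere contributes a regular 32-gon of circumradius √(11²−8²) = 7.550 (perimeter = 2·32·7.550·sin(180°/32) = 47.36 mm); the r=9 sphere at (-1, 3.5) slices to a regular 32-gon of circumradius 8.986 (√(r²−h²) with h=0.5 from center) (perimeter = 2·32·8.986·sin(180°/32) = 56.37 mm); the cube at (8.5, -3) is absent (z outside [12, 18.5]); After the difference (first − rest): starting from the r=11 sphere, the r=9 sphere at (-1, 3.5) partially overlaps it — only the 150.67 mm² overlap (of its 252.06 mm²) is removed, clipping the outline — boundary = 38.24 mm. Overall, the cross-section is a single solid region. Total boundary length (outer) = 38.24 mm.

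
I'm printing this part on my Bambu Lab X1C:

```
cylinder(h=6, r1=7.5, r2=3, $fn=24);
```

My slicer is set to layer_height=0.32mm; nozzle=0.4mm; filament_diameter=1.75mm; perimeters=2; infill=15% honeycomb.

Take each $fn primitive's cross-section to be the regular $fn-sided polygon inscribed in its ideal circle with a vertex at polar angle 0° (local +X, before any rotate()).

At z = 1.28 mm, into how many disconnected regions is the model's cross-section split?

At z = 1.28 mm: the cone (r1=7.5→r2=3) has section circumradius 6.540 here — a regular 24-gon. The result has 1 disconnected region.

1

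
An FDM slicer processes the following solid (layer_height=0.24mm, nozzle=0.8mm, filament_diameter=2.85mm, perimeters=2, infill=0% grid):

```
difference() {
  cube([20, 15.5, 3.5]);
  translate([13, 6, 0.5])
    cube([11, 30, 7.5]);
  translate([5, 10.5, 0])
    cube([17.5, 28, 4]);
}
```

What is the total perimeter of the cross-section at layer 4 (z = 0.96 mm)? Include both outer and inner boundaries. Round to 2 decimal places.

At z = 0.96 mm: the cube (footprint 20×15.5) is included at this height (perimeter 71.00 mm); the 11×30 cube at (13, 6) contributes its full rectangle (perimeter 82.00 mm); the cube at (5, 10.5) (footprint 17.5×28) is included at this height (perimeter 91.00 mm); Subtracting the remaining from the first: starting from the 20×15.5 cube, the 11×30 cube at (13, 6) partially overlaps it — only the 66.50 mm² overlap (of its 330.00 mm²) is removed, clipping the outline; the 17.5×28 cube at (5, 10.5) partially overlaps it — only the 40.00 mm² overlap (of its 490.00 mm²) is removed, clipping the outline — boundary = 71.00 mm. Overall, the cross-section is a single solid region. Total boundary length (outer) = 71.00 mm.

71.00 mm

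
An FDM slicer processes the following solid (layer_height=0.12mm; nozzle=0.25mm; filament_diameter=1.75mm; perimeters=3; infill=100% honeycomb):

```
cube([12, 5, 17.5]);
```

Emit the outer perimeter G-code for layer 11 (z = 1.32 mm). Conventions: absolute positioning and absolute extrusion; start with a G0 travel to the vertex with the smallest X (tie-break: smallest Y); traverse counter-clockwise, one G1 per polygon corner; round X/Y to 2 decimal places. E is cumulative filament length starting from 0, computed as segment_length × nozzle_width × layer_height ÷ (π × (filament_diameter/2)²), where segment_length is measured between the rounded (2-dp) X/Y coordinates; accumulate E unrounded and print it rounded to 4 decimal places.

At z = 1.32 mm: the cube is present — its section is the full 12×5 rectangle. The outline is a single polygon with 4 vertices. Extrusion per mm of travel: 0.25 × 0.12 / (π × 0.875²) = 0.012473. Accumulating E over each segment gives final E = 0.4241.

G0 X0.00 Y0.00 Z1.32
G1 X12.00 Y0.00 E0.1497
G1 X12.00 Y5.00 E0.2120
G1 X0.00 Y5.00 E0.3617
G1 X0.00 Y0.00 E0.4241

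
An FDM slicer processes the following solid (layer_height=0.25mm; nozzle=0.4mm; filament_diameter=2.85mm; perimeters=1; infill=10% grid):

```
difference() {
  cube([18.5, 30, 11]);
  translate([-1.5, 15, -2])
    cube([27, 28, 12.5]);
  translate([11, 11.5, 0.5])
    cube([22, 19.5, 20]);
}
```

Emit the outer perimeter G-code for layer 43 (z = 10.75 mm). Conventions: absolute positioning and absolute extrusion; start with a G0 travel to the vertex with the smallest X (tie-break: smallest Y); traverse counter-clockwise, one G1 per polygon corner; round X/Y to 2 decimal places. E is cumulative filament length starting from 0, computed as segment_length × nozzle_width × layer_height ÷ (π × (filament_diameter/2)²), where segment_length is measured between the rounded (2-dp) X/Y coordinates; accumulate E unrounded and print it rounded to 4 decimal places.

At z = 10.75 mm: the 18.5×30 cube contributes its full rectangle; the cube at (-1.5, 15) is absent (z outside [-2, 10.5]); the cube at (11, 11.5) is present — its section is the full 22×19.5 rectangle; After the difference (first − rest): starting from the 18.5×30 cube, the 22×19.5 cube at (11, 11.5) partially overlaps it — only the 138.75 mm² overlap (of its 429.00 mm²) is removed, clipping the outline — 1 connected region. The outline is a single polygon with 6 vertices. Extrusion per mm of travel: 0.4 × 0.25 / (π × 1.425²) = 0.015675. Accumulating E over each segment gives final E = 1.5205.

G0 X0.00 Y0.00 Z10.75
G1 X18.50 Y0.00 E0.2900
G1 X18.50 Y11.50 E0.4703
G1 X11.00 Y11.50 E0.5878
G1 X11.00 Y30.00 E0.8778
G1 X0.00 Y30.00 E1.0503
G1 X0.00 Y0.00 E1.5205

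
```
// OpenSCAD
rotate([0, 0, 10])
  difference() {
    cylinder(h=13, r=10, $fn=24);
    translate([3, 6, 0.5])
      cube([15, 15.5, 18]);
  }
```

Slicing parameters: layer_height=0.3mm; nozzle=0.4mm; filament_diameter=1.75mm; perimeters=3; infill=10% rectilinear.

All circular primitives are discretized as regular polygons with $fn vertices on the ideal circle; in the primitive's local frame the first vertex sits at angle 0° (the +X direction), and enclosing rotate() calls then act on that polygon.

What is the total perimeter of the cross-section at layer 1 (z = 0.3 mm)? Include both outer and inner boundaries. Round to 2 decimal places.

62.65 mm

At z = 0.3 mm: the cylinder: section is a regular 24-gon, circumradius r=10 (perimeter = 2·24·10.000·sin(180°/24) = 62.65 mm); the cube at (3, 6) does not reach this height (z outside [0.5, 18.5]); Taking the first minus the rest: none of the subtracted shapes is present at this height, so the r=10 cylinder is unchanged — boundary = 62.65 mm; (rotated 10° about Z; rotation is an isometry so areas/perimeters/island counts are preserved). Overall, the cross-section is a single solid region. Total boundary length (outer) = 62.65 mm.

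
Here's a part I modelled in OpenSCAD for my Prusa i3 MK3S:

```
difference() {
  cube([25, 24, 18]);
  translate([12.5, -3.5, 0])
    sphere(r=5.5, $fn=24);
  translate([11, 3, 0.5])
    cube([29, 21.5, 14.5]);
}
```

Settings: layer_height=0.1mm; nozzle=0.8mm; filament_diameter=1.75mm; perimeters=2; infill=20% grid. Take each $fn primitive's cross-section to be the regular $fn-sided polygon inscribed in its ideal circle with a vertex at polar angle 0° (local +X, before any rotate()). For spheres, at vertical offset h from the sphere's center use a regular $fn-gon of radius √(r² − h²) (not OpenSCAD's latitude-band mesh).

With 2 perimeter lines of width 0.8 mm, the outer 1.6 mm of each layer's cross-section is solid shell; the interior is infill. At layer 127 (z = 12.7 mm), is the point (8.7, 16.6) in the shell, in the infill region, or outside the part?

infill

At z = 12.7 mm: the cube is present — its section is the full 25×24 rectangle; the sphere at (12.5, -3.5) is absent (|z−center|=12.700 > r=5.5); the cube at (11, 3) is present — its section is the full 29×21.5 rectangle; Subtracting the remaining from the first: starting from the 25×24 cube, the 29×21.5 cube at (11, 3) partially overlaps it — only the 294.00 mm² overlap (of its 623.50 mm²) is removed, clipping the outline — 1 connected region. Overall, the cross-section is a single solid region. The nearest boundary edge runs (11.00, 24.00)→(11.00, 3.00); distance from the point to it = 2.30 mm. The point is inside the cross-section and 2.30 mm from the nearest boundary — more than the 1.6 mm shell width (2 × 0.8), so it's in the infill interior.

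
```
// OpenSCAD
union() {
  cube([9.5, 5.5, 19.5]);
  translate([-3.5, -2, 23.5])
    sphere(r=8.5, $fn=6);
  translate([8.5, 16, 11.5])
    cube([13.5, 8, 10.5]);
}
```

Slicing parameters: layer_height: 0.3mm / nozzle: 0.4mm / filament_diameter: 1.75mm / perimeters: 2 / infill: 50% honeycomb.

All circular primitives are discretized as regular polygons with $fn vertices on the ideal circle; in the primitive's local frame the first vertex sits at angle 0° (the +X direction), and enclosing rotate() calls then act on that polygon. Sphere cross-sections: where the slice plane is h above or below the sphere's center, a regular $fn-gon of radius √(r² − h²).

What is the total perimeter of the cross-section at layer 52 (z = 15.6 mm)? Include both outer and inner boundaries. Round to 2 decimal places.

91.82 mm

At z = 15.6 mm: the 9.5×5.5 cube contributes its full rectangle (perimeter 30.00 mm); the sphere at (-3.5, -2): section is a regular 6-gon, circumradius = √(r²−h²) = √(8.5²−7.9²) = 3.137 (perimeter = 2·6·3.137·sin(180°/6) = 18.82 mm); the 13.5×8 cube at (8.5, 16) contributes its full rectangle (perimeter 43.00 mm); Combining (union): the 3 present regions are separate (no shared area or edge), so areas and boundary lengths simply add and each stays a separate island — boundary = 91.82 mm. Overall, the cross-section has 3 separate islands. Total boundary length (outer) = 91.82 mm.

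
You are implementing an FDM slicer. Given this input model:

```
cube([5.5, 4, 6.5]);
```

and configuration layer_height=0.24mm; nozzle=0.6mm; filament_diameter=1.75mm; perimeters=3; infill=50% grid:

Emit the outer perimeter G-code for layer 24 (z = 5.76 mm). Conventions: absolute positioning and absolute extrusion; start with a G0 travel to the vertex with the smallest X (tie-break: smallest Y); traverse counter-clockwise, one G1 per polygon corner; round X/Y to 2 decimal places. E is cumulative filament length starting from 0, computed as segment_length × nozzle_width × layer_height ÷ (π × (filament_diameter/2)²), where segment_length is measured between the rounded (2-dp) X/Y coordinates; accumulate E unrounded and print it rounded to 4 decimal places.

G0 X0.00 Y0.00 Z5.76
G1 X5.50 Y0.00 E0.3293
G1 X5.50 Y4.00 E0.5687
G1 X0.00 Y4.00 E0.8980
G1 X0.00 Y0.00 E1.1375

At z = 5.76 mm: the 5.5×4 cube contributes its full rectangle. The outline is a single polygon with 4 vertices. Extrusion per mm of travel: 0.6 × 0.24 / (π × 0.875²) = 0.059868. Accumulating E over each segment gives final E = 1.1375.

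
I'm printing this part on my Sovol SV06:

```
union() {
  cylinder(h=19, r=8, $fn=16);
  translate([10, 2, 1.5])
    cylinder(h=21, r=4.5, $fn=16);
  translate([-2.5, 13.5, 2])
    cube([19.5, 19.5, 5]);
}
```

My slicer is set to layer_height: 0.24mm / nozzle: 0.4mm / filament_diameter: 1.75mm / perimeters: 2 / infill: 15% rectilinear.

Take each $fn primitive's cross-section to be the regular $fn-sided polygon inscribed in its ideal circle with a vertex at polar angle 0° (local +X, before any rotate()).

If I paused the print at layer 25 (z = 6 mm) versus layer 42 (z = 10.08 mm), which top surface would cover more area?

layer 25 (z = 6 mm)

Layer 25 (z = 6): the r=8 cylinder contributes a regular 16-gon of circumradius 8 (area = (16/2)·8.000²·sin(360°/16) = 195.93 mm²); the r=4.5 cylinder at (10, 2) contributes a regular 16-gon of circumradius 4.5 (area = (16/2)·4.500²·sin(360°/16) = 61.99 mm²); the cube at (-2.5, 13.5) is present — its section is the full 19.5×19.5 rectangle (area 380.25 mm²); Taking the union: the regions partially overlap — summed areas 638.18 mm² minus the doubly-counted overlap 9.56 mm² gives 628.62 mm² — area = 628.62 mm². So its area = 628.62 mm². Layer 42 (z = 10.08): the cylinder: section is a regular 16-gon, circumradius r=8 (area = (16/2)·8.000²·sin(360°/16) = 195.93 mm²); the r=4.5 cylinder at (10, 2) contributes a regular 16-gon of circumradius 4.5 (area = (16/2)·4.500²·sin(360°/16) = 61.99 mm²); the cube at (-2.5, 13.5) does not reach this height (z outside [2, 7]); Merging all regions: the regions partially overlap — summed areas 257.93 mm² minus the doubly-counted overlap 9.56 mm² gives 248.37 mm² — area = 248.37 mm². So its area = 248.37 mm². Layer 25 is larger (628.62 vs 248.37 mm²).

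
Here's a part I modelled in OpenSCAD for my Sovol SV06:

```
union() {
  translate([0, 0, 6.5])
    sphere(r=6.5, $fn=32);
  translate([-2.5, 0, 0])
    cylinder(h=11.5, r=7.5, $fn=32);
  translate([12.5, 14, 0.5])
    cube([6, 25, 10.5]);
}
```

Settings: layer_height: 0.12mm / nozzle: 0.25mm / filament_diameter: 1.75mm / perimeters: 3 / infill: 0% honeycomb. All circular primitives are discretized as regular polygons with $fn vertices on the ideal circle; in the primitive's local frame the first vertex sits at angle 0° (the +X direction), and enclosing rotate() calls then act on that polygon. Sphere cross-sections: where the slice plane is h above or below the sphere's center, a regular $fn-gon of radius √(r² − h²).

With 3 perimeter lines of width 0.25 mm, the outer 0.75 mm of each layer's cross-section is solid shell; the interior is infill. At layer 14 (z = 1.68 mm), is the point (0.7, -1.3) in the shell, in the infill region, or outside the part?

At z = 1.68 mm: the r=6.5 sphere slices to a regular 32-gon of circumradius 4.361 (√(r²−h²) with h=4.82 from center); the r=7.5 cylinder at (-2.5, 0) gives a regular 32-gon of circumradius 7.5 (constant along its height); the cube at (12.5, 14) (footprint 6×25) is included at this height; Combining (union): the regions partially overlap (shared area 59.36 mm²), so overlapping operands fuse into one piece — 2 connected regions. Overall, the cross-section has 2 separate islands. The nearest boundary edge runs (4.86, -1.46)→(4.43, -2.87); distance from the point to it = 4.02 mm. (Shell/infill is judged within the island containing the point — the largest one.) The point is inside the cross-section and 4.02 mm from the nearest boundary — more than the 0.75 mm shell width (3 × 0.25), so it's in the infill interior.

infill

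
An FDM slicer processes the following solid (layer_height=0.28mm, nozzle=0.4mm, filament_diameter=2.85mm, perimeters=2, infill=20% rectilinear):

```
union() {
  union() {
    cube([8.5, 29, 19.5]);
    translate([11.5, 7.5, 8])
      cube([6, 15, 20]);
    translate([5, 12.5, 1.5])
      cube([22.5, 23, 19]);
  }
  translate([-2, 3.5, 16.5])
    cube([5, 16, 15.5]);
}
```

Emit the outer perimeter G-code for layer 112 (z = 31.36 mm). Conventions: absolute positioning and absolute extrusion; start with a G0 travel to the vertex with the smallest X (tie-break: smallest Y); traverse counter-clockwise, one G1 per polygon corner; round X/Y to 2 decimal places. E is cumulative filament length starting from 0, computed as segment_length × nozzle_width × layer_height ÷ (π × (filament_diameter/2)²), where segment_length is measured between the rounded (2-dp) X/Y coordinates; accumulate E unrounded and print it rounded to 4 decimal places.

At z = 31.36 mm: the cube is absent (z outside [0, 19.5]); the cube at (11.5, 7.5) does not reach this height (z outside [8, 28]); the cube at (5, 12.5) is not intersected at this z (z outside [1.5, 20.5]); Combining (union): nothing is present at this height; the 5×16 cube at (-2, 3.5) contributes its full rectangle; Merging all regions: only the 5×16 cube at (-2, 3.5) is present, so the union is just that shape — 1 connected region. The outline is a single polygon with 4 vertices. Extrusion per mm of travel: 0.4 × 0.28 / (π × 1.425²) = 0.017557. Accumulating E over each segment gives final E = 0.7374.

G0 X-2.00 Y3.50 Z31.36
G1 X3.00 Y3.50 E0.0878
G1 X3.00 Y19.50 E0.3687
G1 X-2.00 Y19.50 E0.4565
G1 X-2.00 Y3.50 E0.7374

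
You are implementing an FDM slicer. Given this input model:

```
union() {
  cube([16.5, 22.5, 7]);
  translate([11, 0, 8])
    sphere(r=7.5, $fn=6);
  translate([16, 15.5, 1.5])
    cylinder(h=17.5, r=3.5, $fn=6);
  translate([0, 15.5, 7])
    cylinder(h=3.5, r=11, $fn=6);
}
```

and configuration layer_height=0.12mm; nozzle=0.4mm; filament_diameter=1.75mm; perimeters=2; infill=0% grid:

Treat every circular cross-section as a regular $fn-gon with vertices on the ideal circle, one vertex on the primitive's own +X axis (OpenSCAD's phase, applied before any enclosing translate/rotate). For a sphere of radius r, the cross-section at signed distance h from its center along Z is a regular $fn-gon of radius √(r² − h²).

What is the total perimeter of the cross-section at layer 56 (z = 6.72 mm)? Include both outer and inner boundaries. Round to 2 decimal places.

At z = 6.72 mm: the cube (footprint 16.5×22.5) is included at this height (perimeter 78.00 mm); the r=7.5 sphere at (11, 0) contributes a regular 6-gon of circumradius √(7.5²−1.28²) = 7.390 (perimeter = 2·6·7.390·sin(180°/6) = 44.34 mm); the cylinder at (16, 15.5): section is a regular 6-gon, circumradius r=3.5 (perimeter = 2·6·3.500·sin(180°/6) = 21.00 mm); the cylinder at (0, 15.5) does not reach this height (z outside [7, 10.5]); Combining (union): the regions partially overlap (shared area 86.79 mm²), so the edge portions inside another operand are dropped and the merged outline is re-measured after clipping — boundary = 91.22 mm. Overall, the cross-section is a single solid region. Total boundary length (outer) = 91.22 mm.

91.22 mm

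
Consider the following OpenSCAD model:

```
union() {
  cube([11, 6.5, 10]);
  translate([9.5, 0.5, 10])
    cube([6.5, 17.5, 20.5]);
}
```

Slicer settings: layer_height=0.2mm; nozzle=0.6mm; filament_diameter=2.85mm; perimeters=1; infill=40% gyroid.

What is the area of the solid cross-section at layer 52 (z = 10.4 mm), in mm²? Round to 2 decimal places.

113.75 mm²

At z = 10.4 mm: the cube does not reach this height (z outside [0, 10]); the cube at (9.5, 0.5) is present — its section is the full 6.5×17.5 rectangle (area 113.75 mm²); Merging all regions: only the 6.5×17.5 cube at (9.5, 0.5) is present, so the union is just that shape — area = 113.75 mm². Overall, the cross-section is a single solid region. Net area = 113.75 mm².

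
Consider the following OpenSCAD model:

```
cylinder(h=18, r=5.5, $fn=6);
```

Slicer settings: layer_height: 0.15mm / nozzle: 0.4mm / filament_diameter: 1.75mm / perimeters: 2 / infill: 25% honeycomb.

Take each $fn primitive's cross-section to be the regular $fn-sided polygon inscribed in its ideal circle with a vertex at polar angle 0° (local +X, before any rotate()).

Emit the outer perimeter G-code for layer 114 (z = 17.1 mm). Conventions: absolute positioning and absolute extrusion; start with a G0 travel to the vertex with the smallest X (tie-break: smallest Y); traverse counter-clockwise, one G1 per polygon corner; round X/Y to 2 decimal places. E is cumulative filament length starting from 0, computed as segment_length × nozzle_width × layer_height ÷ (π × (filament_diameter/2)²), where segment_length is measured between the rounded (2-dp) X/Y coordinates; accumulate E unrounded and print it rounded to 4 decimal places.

At z = 17.1 mm: the r=5.5 cylinder contributes a regular 6-gon of circumradius 5.5. The outline is a single polygon with 6 vertices. Extrusion per mm of travel: 0.4 × 0.15 / (π × 0.875²) = 0.024945. Accumulating E over each segment gives final E = 0.8229.

G0 X-5.50 Y0.00 Z17.10
G1 X-2.75 Y-4.76 E0.1371
G1 X2.75 Y-4.76 E0.2743
G1 X5.50 Y0.00 E0.4115
G1 X2.75 Y4.76 E0.5486
G1 X-2.75 Y4.76 E0.6858
G1 X-5.50 Y0.00 E0.8229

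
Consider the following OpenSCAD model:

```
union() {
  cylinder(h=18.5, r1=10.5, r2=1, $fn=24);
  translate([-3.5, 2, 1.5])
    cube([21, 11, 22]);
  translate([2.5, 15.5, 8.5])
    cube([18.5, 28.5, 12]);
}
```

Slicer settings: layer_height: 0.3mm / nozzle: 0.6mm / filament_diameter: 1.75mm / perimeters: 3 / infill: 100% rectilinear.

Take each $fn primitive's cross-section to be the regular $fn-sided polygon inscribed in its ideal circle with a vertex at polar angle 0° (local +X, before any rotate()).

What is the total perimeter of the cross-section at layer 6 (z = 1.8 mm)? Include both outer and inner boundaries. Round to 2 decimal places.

At z = 1.8 mm: the cone: at t=0.097 of its height the radius interpolates to r₁+(r₂−r₁)t = 9.576, giving a regular 24-gon of that circumradius (perimeter = 2·24·9.576·sin(180°/24) = 59.99 mm); the cube at (-3.5, 2) is present — its section is the full 21×11 rectangle (perimeter 64.00 mm); the cube at (2.5, 15.5) is not intersected at this z (z outside [8.5, 20.5]); Combining (union): the regions partially overlap (shared area 77.87 mm²), so the edge portions inside another operand are dropped and the merged outline is re-measured after clipping — boundary = 87.77 mm. Overall, the cross-section is a single solid region. Total boundary length (outer) = 87.77 mm.

87.77 mm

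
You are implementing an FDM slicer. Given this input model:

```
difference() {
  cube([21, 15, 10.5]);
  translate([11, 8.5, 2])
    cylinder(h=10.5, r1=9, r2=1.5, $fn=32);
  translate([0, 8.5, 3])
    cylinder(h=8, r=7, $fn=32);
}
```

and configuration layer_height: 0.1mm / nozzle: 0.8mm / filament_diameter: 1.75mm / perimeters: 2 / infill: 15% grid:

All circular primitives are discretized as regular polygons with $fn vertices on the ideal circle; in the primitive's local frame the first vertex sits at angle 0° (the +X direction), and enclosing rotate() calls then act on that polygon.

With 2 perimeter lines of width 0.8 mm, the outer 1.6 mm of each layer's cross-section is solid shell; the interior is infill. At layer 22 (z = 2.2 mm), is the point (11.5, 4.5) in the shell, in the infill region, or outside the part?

outside

At z = 2.2 mm: the cube (footprint 21×15) is included at this height; the cone at (11, 8.5) (r1=9→r2=1.5) has section circumradius 8.857 here — a regular 32-gon; the cylinder at (0, 8.5) does not reach this height (z outside [3, 11]); Subtracting the remaining from the first: starting from the 21×15 cube, the cone at (11, 8.5) partially overlaps it — only the 224.73 mm² overlap (of its 244.87 mm²) is removed, clipping the outline — 2 connected regions. Overall, the cross-section has 2 separate islands. The nearest boundary edge runs (21.00, 0.00)→(13.34, 0.00); distance from the point to it = 4.86 mm. The point is not inside any of the regions above, so it lies outside the cross-section (4.86 mm from the nearest boundary).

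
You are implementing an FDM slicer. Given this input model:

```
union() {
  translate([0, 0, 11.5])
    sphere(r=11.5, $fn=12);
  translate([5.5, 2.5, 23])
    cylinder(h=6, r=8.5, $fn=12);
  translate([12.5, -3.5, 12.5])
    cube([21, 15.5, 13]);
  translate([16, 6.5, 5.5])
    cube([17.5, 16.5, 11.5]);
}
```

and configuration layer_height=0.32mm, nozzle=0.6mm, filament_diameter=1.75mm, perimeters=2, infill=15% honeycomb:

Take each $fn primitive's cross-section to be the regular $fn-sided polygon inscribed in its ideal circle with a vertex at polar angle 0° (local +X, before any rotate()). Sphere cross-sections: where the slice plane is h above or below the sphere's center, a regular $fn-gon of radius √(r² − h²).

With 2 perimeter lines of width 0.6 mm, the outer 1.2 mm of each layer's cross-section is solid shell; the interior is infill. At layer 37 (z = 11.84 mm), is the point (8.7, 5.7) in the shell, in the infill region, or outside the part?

At z = 11.84 mm: the r=11.5 sphere slices to a regular 12-gon of circumradius 11.495 (√(r²−h²) with h=0.34 from center); the cylinder at (5.5, 2.5) is not intersected at this z (z outside [23, 29]); the cube at (12.5, -3.5) is not intersected at this z (z outside [12.5, 25.5]); the cube at (16, 6.5) is present — its section is the full 17.5×16.5 rectangle; Taking the union: the 2 present regions are separate (no shared area or edge), so areas and boundary lengths simply add and each stays a separate island — 2 connected regions. Overall, the cross-section has 2 separate islands. The nearest boundary edge runs (5.75, 9.95)→(9.95, 5.75); distance from the point to it = 0.92 mm. (Shell/infill is judged within the island containing the point — the largest one.) The point is inside the cross-section, 0.92 mm from the nearest boundary — within the 1.2 mm shell band (2 × 0.6).

shell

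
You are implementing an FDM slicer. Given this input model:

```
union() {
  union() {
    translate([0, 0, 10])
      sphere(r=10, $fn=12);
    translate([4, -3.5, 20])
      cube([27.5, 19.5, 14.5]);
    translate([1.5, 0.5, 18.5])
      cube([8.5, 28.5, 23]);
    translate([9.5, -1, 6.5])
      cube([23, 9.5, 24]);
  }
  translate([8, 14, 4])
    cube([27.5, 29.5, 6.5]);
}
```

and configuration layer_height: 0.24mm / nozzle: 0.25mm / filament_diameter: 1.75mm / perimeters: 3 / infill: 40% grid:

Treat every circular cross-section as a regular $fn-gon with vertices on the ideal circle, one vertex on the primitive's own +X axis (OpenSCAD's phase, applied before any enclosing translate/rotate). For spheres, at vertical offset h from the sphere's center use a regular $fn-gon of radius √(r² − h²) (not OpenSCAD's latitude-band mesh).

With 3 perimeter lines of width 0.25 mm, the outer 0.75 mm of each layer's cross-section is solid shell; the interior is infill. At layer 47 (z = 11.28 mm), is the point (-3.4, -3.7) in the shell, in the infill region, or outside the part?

At z = 11.28 mm: the sphere: section is a regular 12-gon, circumradius = √(r²−h²) = √(10²−1.28²) = 9.918; the cube at (4, -3.5) does not reach this height (z outside [20, 34.5]); the cube at (1.5, 0.5) is absent (z outside [18.5, 41.5]); the cube at (9.5, -1) is present — its section is the full 23×9.5 rectangle; Taking the union: the regions partially overlap (shared area 0.61 mm²), so overlapping operands fuse into one piece — 1 connected region; the cube at (8, 14) is not intersected at this z (z outside [4, 10.5]); Merging all regions: only the result so far is present, so the union is just that shape — 1 connected region. Overall, the cross-section is a single solid region. The nearest boundary edge runs (-4.96, -8.59)→(-8.59, -4.96); distance from the point to it = 4.56 mm. The point is inside the cross-section and 4.56 mm from the nearest boundary — more than the 0.75 mm shell width (3 × 0.25), so it's in the infill interior.

infill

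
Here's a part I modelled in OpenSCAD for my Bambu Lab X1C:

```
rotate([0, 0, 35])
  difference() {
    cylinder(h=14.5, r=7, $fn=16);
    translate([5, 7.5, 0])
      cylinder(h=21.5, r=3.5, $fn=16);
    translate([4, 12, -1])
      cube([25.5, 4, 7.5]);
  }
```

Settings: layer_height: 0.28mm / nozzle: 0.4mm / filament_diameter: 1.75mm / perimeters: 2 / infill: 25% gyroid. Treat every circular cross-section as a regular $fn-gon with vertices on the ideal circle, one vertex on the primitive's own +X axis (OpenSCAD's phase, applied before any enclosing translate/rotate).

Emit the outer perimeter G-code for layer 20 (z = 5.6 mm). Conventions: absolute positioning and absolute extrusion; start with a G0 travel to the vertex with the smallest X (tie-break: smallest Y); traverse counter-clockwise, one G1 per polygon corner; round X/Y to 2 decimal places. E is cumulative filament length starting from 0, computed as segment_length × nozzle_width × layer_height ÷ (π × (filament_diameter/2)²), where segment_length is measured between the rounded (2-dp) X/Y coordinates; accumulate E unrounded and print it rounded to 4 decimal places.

G0 X-6.89 Y1.22 Z5.60
G1 X-6.83 Y-1.52 E0.1276
G1 X-5.73 Y-4.02 E0.2548
G1 X-3.76 Y-5.90 E0.3816
G1 X-1.22 Y-6.89 E0.5085
G1 X1.52 Y-6.83 E0.6362
G1 X4.02 Y-5.73 E0.7633
G1 X5.90 Y-3.76 E0.8901
G1 X6.89 Y-1.22 E1.0171
G1 X6.83 Y1.52 E1.1447
G1 X5.73 Y4.02 E1.2719
G1 X3.76 Y5.90 E1.3987
G1 X2.17 Y6.52 E1.4781
G1 X1.80 Y6.14 E1.5028
G1 X0.55 Y5.59 E1.5664
G1 X-0.81 Y5.56 E1.6298
G1 X-2.09 Y6.06 E1.6938
G1 X-2.46 Y6.42 E1.7178
G1 X-4.02 Y5.73 E1.7972
G1 X-5.90 Y3.76 E1.9240
G1 X-6.89 Y1.22 E2.0510

At z = 5.6 mm: the r=7 cylinder contributes a regular 16-gon of circumradius 7; the cylinder at (5, 7.5): section is a regular 16-gon, circumradius r=3.5; the cube at (4, 12) is present — its section is the full 25.5×4 rectangle; Taking the first minus the rest: starting from the r=7 cylinder, the r=3.5 cylinder at (5, 7.5) partially overlaps it — only the 4.39 mm² overlap (of its 37.50 mm²) is removed, clipping the outline; the 25.5×4 cube at (4, 12) misses the remaining region (no effect) — 1 connected region; (rotated 35° about Z; rotation is an isometry so areas/perimeters/island counts are preserved). The outline is a single polygon with 20 vertices. Extrusion per mm of travel: 0.4 × 0.28 / (π × 0.875²) = 0.046564. Accumulating E over each segment gives final E = 2.0510.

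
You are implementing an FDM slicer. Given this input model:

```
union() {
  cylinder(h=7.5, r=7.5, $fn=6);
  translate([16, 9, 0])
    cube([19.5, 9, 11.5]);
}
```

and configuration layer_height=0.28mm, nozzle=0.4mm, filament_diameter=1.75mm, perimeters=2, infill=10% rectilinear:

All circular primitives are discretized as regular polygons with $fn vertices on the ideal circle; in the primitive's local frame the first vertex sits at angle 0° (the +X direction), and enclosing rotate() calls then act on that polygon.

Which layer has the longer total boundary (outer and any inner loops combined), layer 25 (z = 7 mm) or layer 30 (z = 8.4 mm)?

layer 25 (z = 7 mm)

Layer 25 (z = 7): the r=7.5 cylinder gives a regular 6-gon of circumradius 7.5 (constant along its height) (perimeter = 2·6·7.500·sin(180°/6) = 45.00 mm); the cube at (16, 9) is present — its section is the full 19.5×9 rectangle (perimeter 57.00 mm); Merging all regions: the 2 present regions are separate (no shared area or edge), so areas and boundary lengths simply add and each stays a separate island — boundary = 102.00 mm. So its perimeter = 102.00 mm. Layer 30 (z = 8.4): the cylinder is absent (z outside [0, 7.5]); the 19.5×9 cube at (16, 9) contributes its full rectangle (perimeter 57.00 mm); Merging all regions: only the 19.5×9 cube at (16, 9) is present, so the union is just that shape — boundary = 57.00 mm. So its perimeter = 57.00 mm. Layer 25 is larger (102.00 vs 57.00 mm).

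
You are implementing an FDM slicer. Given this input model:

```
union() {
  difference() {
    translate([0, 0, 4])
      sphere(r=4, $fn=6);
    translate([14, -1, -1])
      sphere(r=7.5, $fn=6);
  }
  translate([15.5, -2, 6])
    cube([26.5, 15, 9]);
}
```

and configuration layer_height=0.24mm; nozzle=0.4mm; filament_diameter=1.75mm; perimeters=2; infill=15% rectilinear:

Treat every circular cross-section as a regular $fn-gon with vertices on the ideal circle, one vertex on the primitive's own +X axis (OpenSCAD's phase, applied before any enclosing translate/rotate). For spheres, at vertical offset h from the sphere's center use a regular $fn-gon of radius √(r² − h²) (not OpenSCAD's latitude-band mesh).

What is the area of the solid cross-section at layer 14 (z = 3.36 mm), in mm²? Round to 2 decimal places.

At z = 3.36 mm: the sphere: section is a regular 6-gon, circumradius = √(r²−h²) = √(4²−0.64²) = 3.948 (area = (6/2)·3.948²·sin(360°/6) = 40.51 mm²); the sphere at (14, -1): section is a regular 6-gon, circumradius = √(r²−h²) = √(7.5²−4.36²) = 6.102 (area = (6/2)·6.102²·sin(360°/6) = 96.75 mm²); Subtracting the remaining from the first: starting from the r=4 sphere (40.51 mm²), the r=7.5 sphere at (14, -1) misses the remaining region (no effect) — area = 40.51 mm²; the cube at (15.5, -2) is not intersected at this z (z outside [6, 15]); Taking the union: only that combined region is present, so the union is just that shape — area = 40.51 mm². Overall, the cross-section is a single solid region. Net area = 40.51 mm².

40.51 mm²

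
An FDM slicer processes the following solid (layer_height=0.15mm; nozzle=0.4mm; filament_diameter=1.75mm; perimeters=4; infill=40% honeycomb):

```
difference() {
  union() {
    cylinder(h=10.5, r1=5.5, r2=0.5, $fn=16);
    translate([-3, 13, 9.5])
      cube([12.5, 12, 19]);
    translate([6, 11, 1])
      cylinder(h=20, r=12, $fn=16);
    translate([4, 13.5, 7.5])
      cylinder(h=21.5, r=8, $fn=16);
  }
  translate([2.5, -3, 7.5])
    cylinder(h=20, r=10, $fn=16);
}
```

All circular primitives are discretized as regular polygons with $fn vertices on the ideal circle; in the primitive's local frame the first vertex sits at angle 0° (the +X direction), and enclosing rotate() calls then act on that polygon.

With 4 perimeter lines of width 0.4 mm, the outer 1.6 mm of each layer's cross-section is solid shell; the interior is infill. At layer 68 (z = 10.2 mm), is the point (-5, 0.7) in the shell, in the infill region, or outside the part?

At z = 10.2 mm: the cone contributes a regular 16-gon of circumradius 0.643 (interpolated between r1=5.5 and r2=0.5 at t=0.971); the 12.5×12 cube at (-3, 13) contributes its full rectangle; the r=12 cylinder at (6, 11) gives a regular 16-gon of circumradius 12 (constant along its height); the r=8 cylinder at (4, 13.5) contributes a regular 16-gon of circumradius 8; Taking the union: the regions partially overlap (shared area 306.99 mm²), so overlapping operands fuse into one piece — 2 connected regions; the r=10 cylinder at (2.5, -3) gives a regular 16-gon of circumradius 10 (constant along its height); After the difference (first − rest): starting from that combined region, the r=10 cylinder at (2.5, -3) partially overlaps it — only the 82.67 mm² overlap (of its 306.15 mm²) is removed, clipping the outline — 1 connected region. Overall, the cross-section is a single solid region. The nearest boundary edge runs (-1.33, 6.24)→(-3.85, 4.55); distance from the point to it = 4.02 mm. The point is not inside any of the regions above, so it lies outside the cross-section (4.02 mm from the nearest boundary).

outside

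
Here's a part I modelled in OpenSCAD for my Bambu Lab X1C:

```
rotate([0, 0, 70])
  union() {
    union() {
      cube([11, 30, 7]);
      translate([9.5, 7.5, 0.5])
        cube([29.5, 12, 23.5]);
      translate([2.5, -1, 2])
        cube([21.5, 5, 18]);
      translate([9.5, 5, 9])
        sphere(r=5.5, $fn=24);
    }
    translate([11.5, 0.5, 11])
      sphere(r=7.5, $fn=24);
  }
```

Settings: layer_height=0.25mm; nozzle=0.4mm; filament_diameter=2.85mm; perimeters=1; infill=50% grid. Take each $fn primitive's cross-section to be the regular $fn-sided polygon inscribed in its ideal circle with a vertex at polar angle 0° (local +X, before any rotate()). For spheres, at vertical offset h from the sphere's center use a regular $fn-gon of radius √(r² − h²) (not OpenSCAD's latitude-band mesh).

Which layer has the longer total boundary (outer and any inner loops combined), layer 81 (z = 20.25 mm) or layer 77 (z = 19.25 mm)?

Layer 81 (z = 20.25): the cube does not reach this height (z outside [0, 7]); the cube at (9.5, 7.5) is present — its section is the full 29.5×12 rectangle (perimeter 83.00 mm); the cube at (2.5, -1) does not reach this height (z outside [2, 20]); the sphere at (9.5, 5) is not intersected at this z (|z−center|=11.250 > r=5.5); Combining (union): only the 29.5×12 cube at (9.5, 7.5) is present, so the union is just that shape — boundary = 83.00 mm; the sphere at (11.5, 0.5) is absent (|z−center|=9.250 > r=7.5); Merging all regions: only the result so far is present, so the union is just that shape — boundary = 83.00 mm; (whole slice rotated 70° about Z — lengths, areas and connectivity unchanged). So its perimeter = 83.00 mm. Layer 77 (z = 19.25): the cube does not reach this height (z outside [0, 7]); the 29.5×12 cube at (9.5, 7.5) contributes its full rectangle (perimeter 83.00 mm); the cube at (2.5, -1) is present — its section is the full 21.5×5 rectangle (perimeter 53.00 mm); the sphere at (9.5, 5) is not intersected at this z (|z−center|=10.250 > r=5.5); Merging all regions: the 2 present regions are separate (no shared area or edge), so areas and boundary lengths simply add and each stays a separate island — boundary = 136.00 mm; the sphere at (11.5, 0.5) is not intersected at this z (|z−center|=8.250 > r=7.5); Taking the union: only the result so far is present, so the union is just that shape — boundary = 136.00 mm; (rotated 70° about Z; rotation is an isometry so areas/perimeters/island counts are preserved). So its perimeter = 136.00 mm. Layer 77 is larger (136.00 vs 83.00 mm).

layer 77 (z = 19.25 mm)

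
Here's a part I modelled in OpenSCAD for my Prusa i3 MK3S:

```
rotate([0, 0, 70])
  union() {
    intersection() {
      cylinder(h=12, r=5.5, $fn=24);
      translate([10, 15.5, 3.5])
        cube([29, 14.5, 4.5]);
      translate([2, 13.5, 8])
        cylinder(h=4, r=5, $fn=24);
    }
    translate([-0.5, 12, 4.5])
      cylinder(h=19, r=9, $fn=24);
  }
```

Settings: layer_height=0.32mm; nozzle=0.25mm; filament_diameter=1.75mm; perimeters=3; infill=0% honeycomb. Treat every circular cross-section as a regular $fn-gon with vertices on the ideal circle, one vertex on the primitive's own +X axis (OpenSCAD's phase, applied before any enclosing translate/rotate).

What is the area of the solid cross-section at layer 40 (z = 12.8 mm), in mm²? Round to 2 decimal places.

At z = 12.8 mm: the cylinder is not intersected at this z (z outside [0, 12]); the cube at (10, 15.5) is absent (z outside [3.5, 8]); the cylinder at (2, 13.5) is not intersected at this z (z outside [8, 12]); Keeping only the common overlap: at least one operand is absent at this height, so nothing remains; the cylinder at (-0.5, 12): section is a regular 24-gon, circumradius r=9 (area = (24/2)·9.000²·sin(360°/24) = 251.57 mm²); Merging all regions: only the r=9 cylinder at (-0.5, 12) is present, so the union is just that shape — area = 251.57 mm²; (whole slice rotated 70° about Z — lengths, areas and connectivity unchanged). Overall, the cross-section is a single solid region. Net area = 251.57 mm².

251.57 mm²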